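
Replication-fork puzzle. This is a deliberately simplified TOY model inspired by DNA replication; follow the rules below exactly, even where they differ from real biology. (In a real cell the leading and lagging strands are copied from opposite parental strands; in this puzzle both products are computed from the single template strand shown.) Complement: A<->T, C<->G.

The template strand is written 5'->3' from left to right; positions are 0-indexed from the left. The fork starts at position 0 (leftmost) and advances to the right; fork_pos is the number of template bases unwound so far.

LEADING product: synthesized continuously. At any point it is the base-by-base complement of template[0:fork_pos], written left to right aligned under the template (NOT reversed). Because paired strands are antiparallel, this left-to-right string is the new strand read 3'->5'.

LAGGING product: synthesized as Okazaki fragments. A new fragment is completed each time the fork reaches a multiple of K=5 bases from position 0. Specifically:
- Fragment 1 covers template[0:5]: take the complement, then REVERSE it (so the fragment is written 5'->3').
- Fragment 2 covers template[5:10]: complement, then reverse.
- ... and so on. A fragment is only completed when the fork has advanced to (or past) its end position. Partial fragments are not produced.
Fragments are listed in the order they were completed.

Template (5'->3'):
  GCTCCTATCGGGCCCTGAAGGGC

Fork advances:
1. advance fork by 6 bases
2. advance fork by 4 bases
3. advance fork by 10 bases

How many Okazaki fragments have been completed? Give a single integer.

Answer: 4

Derivation:
Step 1: advance 6 -> fork_pos = 0 + 6 = 6. Reached multiple(s) of 5: 5 -> fragment 1 completed (1 total).
Step 2: advance 4 -> fork_pos = 6 + 4 = 10. Reached multiple(s) of 5: 10 -> fragment 2 completed (2 total).
Step 3: advance 10 -> fork_pos = 10 + 10 = 20. Reached multiple(s) of 5: 15, 20 -> fragments 3-4 completed (4 total).
Check: final fork_pos = 20; the multiples of 5 that are <= 20 are 5..20 -> 20 // 5 = 4 completed fragment(s).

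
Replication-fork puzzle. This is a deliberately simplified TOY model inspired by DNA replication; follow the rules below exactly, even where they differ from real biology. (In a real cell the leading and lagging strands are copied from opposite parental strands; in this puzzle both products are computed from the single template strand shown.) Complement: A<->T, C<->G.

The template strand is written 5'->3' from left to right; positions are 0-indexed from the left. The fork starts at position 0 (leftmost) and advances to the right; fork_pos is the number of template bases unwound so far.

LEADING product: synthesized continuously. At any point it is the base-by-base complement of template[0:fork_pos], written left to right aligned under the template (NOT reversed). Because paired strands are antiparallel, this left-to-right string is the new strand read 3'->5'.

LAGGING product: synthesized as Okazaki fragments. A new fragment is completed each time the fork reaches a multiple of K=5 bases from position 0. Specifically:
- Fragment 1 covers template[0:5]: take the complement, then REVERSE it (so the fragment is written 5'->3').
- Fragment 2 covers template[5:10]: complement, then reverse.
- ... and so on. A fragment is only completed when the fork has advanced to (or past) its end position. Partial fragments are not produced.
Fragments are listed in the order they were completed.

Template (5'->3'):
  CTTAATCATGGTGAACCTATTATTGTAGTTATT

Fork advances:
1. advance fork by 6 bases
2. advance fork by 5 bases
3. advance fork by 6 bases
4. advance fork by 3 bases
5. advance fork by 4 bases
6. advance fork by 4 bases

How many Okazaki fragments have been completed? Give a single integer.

Step 1: advance 6 -> fork_pos = 0 + 6 = 6. Reached multiple(s) of 5: 5 -> fragment 1 completed (1 total).
Step 2: advance 5 -> fork_pos = 6 + 5 = 11. Reached multiple(s) of 5: 10 -> fragment 2 completed (2 total).
Step 3: advance 6 -> fork_pos = 11 + 6 = 17. Reached multiple(s) of 5: 15 -> fragment 3 completed (3 total).
Step 4: advance 3 -> fork_pos = 17 + 3 = 20. Reached multiple(s) of 5: 20 -> fragment 4 completed (4 total).
Step 5: advance 4 -> fork_pos = 20 + 4 = 24. Next multiple of 5 is 25 (not reached); still 4 fragment(s).
Step 6: advance 4 -> fork_pos = 24 + 4 = 28. Reached multiple(s) of 5: 25 -> fragment 5 completed (5 total).
Check: final fork_pos = 28; the multiples of 5 that are <= 28 are 5..25 -> 28 // 5 = 5 completed fragment(s).

Answer: 5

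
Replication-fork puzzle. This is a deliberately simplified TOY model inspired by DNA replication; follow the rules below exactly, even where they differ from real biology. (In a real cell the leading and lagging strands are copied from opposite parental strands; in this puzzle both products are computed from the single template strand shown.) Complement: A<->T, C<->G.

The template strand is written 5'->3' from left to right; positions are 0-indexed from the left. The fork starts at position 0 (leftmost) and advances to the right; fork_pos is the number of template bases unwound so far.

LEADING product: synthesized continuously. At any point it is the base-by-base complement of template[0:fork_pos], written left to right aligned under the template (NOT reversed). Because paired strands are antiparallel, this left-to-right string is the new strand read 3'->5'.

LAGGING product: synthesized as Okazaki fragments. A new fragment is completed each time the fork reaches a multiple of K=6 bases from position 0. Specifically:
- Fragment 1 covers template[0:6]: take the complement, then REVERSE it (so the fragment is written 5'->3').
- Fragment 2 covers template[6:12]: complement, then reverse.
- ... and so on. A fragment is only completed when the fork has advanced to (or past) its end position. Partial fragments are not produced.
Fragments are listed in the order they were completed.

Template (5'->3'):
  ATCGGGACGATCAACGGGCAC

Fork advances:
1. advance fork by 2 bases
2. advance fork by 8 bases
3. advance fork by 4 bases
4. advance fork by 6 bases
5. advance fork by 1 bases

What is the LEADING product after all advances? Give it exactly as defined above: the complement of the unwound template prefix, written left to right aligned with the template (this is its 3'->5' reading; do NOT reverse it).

Step 1: advance 2 -> fork_pos = 0 + 2 = 2.
Step 2: advance 8 -> fork_pos = 2 + 8 = 10.
Step 3: advance 4 -> fork_pos = 10 + 4 = 14.
Step 4: advance 6 -> fork_pos = 14 + 6 = 20.
Step 5: advance 1 -> fork_pos = 20 + 1 = 21.
Unwound prefix: template[0:21] = ATCGGGACGATCAACGGGCAC
Complement it base by base (A<->T, C<->G), keeping left-to-right order:
  [0:5] ATCGG -> TAGCC
  [5:10] GACGA -> CTGCT
  [10:15] TCAAC -> AGTTG
  [15:20] GGGCA -> CCCGT
  [20:21] C -> G
Concatenate: TAGCCCTGCTAGTTGCCCGTG (length 21; written aligned with the template, i.e. 3'->5').

Answer: TAGCCCTGCTAGTTGCCCGTG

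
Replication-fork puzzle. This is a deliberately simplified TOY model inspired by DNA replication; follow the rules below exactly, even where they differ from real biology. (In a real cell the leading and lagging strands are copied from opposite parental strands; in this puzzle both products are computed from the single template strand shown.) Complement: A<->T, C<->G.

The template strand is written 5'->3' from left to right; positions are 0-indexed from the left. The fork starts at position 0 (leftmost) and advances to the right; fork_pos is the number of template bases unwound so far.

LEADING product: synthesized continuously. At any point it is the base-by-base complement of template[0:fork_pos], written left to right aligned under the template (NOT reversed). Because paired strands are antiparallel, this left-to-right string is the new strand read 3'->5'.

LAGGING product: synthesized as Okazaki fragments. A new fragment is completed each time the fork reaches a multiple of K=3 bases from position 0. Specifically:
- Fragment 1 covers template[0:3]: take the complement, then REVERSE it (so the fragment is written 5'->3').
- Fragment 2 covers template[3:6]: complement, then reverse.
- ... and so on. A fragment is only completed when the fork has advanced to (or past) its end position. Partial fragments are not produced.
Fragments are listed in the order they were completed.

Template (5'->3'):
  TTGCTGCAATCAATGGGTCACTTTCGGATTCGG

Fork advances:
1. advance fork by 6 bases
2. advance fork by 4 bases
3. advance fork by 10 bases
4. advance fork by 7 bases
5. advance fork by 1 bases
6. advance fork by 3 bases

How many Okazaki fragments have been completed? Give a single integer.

Answer: 10

Derivation:
Step 1: advance 6 -> fork_pos = 0 + 6 = 6. Reached multiple(s) of 3: 3, 6 -> fragments 1-2 completed (2 total).
Step 2: advance 4 -> fork_pos = 6 + 4 = 10. Reached multiple(s) of 3: 9 -> fragment 3 completed (3 total).
Step 3: advance 10 -> fork_pos = 10 + 10 = 20. Reached multiple(s) of 3: 12, 15, 18 -> fragments 4-6 completed (6 total).
Step 4: advance 7 -> fork_pos = 20 + 7 = 27. Reached multiple(s) of 3: 21, 24, 27 -> fragments 7-9 completed (9 total).
Step 5: advance 1 -> fork_pos = 27 + 1 = 28. Next multiple of 3 is 30 (not reached); still 9 fragment(s).
Step 6: advance 3 -> fork_pos = 28 + 3 = 31. Reached multiple(s) of 3: 30 -> fragment 10 completed (10 total).
Check: final fork_pos = 31; the multiples of 3 that are <= 31 are 3..30 -> 31 // 3 = 10 completed fragment(s).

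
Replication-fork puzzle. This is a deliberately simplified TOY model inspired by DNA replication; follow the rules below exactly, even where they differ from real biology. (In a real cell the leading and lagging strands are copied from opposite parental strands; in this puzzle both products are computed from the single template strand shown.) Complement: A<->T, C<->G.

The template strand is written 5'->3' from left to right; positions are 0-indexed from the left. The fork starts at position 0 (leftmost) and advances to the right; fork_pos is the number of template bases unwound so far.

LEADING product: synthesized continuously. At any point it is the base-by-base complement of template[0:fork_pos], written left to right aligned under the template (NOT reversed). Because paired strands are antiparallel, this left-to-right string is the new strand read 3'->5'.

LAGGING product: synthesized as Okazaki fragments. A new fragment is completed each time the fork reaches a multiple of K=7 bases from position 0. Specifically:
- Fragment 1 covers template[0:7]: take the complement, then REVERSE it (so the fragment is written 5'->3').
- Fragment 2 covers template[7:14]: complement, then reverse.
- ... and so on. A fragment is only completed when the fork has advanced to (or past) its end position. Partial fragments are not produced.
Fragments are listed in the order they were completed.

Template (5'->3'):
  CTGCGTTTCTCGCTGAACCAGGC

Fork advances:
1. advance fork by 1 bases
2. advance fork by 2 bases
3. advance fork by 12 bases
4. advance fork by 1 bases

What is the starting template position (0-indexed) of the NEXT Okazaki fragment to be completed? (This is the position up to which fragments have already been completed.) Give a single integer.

Answer: 14

Derivation:
Step 1: advance 1 -> fork_pos = 0 + 1 = 1. Next multiple of 7 is 7 (not reached); still 0 fragment(s).
Step 2: advance 2 -> fork_pos = 1 + 2 = 3. Next multiple of 7 is 7 (not reached); still 0 fragment(s).
Step 3: advance 12 -> fork_pos = 3 + 12 = 15. Reached multiple(s) of 7: 7, 14 -> fragments 1-2 completed (2 total).
Step 4: advance 1 -> fork_pos = 15 + 1 = 16. Next multiple of 7 is 21 (not reached); still 2 fragment(s).
2 fragment(s) completed, covering template[0:14] (2 x 7 = 14). The next fragment, fragment 3, covers template[14:21], so it starts at position 14.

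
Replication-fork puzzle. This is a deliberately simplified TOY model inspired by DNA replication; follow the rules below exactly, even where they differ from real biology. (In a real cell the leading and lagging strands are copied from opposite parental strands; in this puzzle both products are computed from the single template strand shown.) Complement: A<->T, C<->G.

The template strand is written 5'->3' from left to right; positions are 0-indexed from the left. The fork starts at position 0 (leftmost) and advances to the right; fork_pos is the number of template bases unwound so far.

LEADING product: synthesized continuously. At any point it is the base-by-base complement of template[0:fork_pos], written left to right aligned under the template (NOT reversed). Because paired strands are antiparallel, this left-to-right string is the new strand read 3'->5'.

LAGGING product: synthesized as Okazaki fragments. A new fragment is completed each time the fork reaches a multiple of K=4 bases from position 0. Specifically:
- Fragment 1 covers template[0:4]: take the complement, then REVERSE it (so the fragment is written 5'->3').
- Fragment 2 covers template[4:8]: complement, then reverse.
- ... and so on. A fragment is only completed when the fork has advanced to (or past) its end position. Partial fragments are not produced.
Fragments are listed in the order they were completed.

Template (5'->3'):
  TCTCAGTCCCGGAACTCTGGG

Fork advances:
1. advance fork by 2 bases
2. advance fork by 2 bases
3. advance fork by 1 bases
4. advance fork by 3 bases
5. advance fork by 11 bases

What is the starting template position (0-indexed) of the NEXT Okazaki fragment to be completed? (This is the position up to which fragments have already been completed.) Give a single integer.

Step 1: advance 2 -> fork_pos = 0 + 2 = 2. Next multiple of 4 is 4 (not reached); still 0 fragment(s).
Step 2: advance 2 -> fork_pos = 2 + 2 = 4. Reached multiple(s) of 4: 4 -> fragment 1 completed (1 total).
Step 3: advance 1 -> fork_pos = 4 + 1 = 5. Next multiple of 4 is 8 (not reached); still 1 fragment(s).
Step 4: advance 3 -> fork_pos = 5 + 3 = 8. Reached multiple(s) of 4: 8 -> fragment 2 completed (2 total).
Step 5: advance 11 -> fork_pos = 8 + 11 = 19. Reached multiple(s) of 4: 12, 16 -> fragments 3-4 completed (4 total).
4 fragment(s) completed, covering template[0:16] (4 x 4 = 16). The next fragment, fragment 5, covers template[16:20], so it starts at position 16.

Answer: 16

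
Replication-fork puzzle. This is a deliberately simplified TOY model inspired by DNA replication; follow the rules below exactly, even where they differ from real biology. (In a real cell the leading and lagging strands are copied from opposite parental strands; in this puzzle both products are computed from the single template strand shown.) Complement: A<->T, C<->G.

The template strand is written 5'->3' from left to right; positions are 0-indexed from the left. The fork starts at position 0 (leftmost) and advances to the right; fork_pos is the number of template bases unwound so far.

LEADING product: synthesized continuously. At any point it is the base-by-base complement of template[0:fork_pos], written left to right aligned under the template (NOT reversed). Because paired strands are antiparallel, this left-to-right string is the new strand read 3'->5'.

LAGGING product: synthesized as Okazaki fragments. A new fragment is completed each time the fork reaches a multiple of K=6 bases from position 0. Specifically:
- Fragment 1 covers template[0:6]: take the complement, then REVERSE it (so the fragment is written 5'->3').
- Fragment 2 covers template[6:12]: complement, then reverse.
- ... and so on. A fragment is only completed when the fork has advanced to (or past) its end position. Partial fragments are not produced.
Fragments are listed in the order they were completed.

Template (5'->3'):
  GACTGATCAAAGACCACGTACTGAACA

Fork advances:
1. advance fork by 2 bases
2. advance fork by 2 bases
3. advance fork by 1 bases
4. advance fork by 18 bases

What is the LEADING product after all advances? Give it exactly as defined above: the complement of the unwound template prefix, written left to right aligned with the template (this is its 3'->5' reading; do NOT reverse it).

Answer: CTGACTAGTTTCTGGTGCATGAC

Derivation:
Step 1: advance 2 -> fork_pos = 0 + 2 = 2.
Step 2: advance 2 -> fork_pos = 2 + 2 = 4.
Step 3: advance 1 -> fork_pos = 4 + 1 = 5.
Step 4: advance 18 -> fork_pos = 5 + 18 = 23.
Unwound prefix: template[0:23] = GACTGATCAAAGACCACGTACTG
Complement it base by base (A<->T, C<->G), keeping left-to-right order:
  [0:5] GACTG -> CTGAC
  [5:10] ATCAA -> TAGTT
  [10:15] AGACC -> TCTGG
  [15:20] ACGTA -> TGCAT
  [20:23] CTG -> GAC
Concatenate: CTGACTAGTTTCTGGTGCATGAC (length 23; written aligned with the template, i.e. 3'->5').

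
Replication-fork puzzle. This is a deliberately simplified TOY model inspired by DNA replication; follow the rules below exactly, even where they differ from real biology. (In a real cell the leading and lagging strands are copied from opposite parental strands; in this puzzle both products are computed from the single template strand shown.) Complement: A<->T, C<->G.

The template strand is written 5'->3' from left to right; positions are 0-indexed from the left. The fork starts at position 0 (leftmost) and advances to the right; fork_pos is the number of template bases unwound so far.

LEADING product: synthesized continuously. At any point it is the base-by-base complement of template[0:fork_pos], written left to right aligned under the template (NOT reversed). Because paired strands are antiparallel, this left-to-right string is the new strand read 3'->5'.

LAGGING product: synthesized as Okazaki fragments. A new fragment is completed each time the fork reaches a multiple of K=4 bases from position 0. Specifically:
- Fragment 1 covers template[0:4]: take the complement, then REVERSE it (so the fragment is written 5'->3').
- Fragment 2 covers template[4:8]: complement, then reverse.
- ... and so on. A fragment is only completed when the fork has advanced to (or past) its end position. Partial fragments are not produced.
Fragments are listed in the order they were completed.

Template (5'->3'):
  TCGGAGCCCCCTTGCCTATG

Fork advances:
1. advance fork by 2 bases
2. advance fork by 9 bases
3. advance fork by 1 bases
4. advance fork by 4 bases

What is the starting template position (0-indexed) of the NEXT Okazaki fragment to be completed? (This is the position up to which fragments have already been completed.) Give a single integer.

Step 1: advance 2 -> fork_pos = 0 + 2 = 2. Next multiple of 4 is 4 (not reached); still 0 fragment(s).
Step 2: advance 9 -> fork_pos = 2 + 9 = 11. Reached multiple(s) of 4: 4, 8 -> fragments 1-2 completed (2 total).
Step 3: advance 1 -> fork_pos = 11 + 1 = 12. Reached multiple(s) of 4: 12 -> fragment 3 completed (3 total).
Step 4: advance 4 -> fork_pos = 12 + 4 = 16. Reached multiple(s) of 4: 16 -> fragment 4 completed (4 total).
4 fragment(s) completed, covering template[0:16] (4 x 4 = 16). The next fragment, fragment 5, covers template[16:20], so it starts at position 16.

Answer: 16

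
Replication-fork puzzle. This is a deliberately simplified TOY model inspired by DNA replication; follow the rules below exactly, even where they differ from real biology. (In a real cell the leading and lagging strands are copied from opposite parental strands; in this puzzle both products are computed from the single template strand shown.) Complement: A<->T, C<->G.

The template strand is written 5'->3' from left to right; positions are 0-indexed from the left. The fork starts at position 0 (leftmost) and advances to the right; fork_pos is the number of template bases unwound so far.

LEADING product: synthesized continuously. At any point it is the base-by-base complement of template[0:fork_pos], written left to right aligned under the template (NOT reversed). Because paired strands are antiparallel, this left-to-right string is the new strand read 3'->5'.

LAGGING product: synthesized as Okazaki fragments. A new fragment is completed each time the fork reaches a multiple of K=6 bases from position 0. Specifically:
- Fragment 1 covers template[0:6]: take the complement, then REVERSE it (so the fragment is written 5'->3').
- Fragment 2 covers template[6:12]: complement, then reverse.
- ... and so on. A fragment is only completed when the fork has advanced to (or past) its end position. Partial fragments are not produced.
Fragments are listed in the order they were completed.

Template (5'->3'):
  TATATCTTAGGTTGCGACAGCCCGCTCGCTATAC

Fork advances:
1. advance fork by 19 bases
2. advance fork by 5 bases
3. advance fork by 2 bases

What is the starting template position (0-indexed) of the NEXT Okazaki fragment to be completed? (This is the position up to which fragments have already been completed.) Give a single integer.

Step 1: advance 19 -> fork_pos = 0 + 19 = 19. Reached multiple(s) of 6: 6, 12, 18 -> fragments 1-3 completed (3 total).
Step 2: advance 5 -> fork_pos = 19 + 5 = 24. Reached multiple(s) of 6: 24 -> fragment 4 completed (4 total).
Step 3: advance 2 -> fork_pos = 24 + 2 = 26. Next multiple of 6 is 30 (not reached); still 4 fragment(s).
4 fragment(s) completed, covering template[0:24] (4 x 6 = 24). The next fragment, fragment 5, covers template[24:30], so it starts at position 24.

Answer: 24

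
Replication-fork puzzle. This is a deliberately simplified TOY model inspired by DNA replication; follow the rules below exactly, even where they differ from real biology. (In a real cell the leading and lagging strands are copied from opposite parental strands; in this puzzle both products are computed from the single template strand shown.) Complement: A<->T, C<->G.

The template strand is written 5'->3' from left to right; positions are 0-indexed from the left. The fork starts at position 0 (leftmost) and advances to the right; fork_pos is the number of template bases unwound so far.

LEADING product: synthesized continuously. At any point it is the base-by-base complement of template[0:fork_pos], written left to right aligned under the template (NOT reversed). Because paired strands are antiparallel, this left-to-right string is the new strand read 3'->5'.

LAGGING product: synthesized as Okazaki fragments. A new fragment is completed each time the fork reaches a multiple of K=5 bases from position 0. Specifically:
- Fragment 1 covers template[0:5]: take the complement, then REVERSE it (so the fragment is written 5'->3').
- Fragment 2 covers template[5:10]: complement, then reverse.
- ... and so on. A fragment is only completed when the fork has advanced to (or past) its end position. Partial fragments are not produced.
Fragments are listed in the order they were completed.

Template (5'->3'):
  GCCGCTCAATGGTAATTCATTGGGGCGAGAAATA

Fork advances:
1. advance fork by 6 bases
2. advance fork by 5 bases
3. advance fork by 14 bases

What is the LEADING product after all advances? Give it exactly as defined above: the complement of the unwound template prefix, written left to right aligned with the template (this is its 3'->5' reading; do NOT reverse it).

Step 1: advance 6 -> fork_pos = 0 + 6 = 6.
Step 2: advance 5 -> fork_pos = 6 + 5 = 11.
Step 3: advance 14 -> fork_pos = 11 + 14 = 25.
Unwound prefix: template[0:25] = GCCGCTCAATGGTAATTCATTGGGG
Complement it base by base (A<->T, C<->G), keeping left-to-right order:
  [0:5] GCCGC -> CGGCG
  [5:10] TCAAT -> AGTTA
  [10:15] GGTAA -> CCATT
  [15:20] TTCAT -> AAGTA
  [20:25] TGGGG -> ACCCC
Concatenate: CGGCGAGTTACCATTAAGTAACCCC (length 25; written aligned with the template, i.e. 3'->5').

Answer: CGGCGAGTTACCATTAAGTAACCCC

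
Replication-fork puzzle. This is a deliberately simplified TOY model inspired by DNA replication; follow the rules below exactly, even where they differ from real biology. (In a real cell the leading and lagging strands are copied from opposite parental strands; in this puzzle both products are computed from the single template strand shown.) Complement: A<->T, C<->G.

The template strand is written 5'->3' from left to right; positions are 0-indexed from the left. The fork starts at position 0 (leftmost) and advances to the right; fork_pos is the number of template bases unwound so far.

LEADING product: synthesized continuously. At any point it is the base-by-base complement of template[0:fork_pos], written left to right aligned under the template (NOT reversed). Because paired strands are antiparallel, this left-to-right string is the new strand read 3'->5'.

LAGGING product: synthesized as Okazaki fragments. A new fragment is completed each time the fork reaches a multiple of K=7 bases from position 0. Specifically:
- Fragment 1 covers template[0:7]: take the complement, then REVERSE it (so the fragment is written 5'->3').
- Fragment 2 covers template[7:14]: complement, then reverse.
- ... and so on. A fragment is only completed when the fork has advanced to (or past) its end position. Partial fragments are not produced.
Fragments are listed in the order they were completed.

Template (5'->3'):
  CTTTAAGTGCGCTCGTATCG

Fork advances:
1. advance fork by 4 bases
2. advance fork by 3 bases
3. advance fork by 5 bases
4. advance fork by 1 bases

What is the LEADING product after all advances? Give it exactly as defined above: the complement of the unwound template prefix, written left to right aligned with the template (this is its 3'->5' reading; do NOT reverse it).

Step 1: advance 4 -> fork_pos = 0 + 4 = 4.
Step 2: advance 3 -> fork_pos = 4 + 3 = 7.
Step 3: advance 5 -> fork_pos = 7 + 5 = 12.
Step 4: advance 1 -> fork_pos = 12 + 1 = 13.
Unwound prefix: template[0:13] = CTTTAAGTGCGCT
Complement it base by base (A<->T, C<->G), keeping left-to-right order:
  [0:5] CTTTA -> GAAAT
  [5:10] AGTGC -> TCACG
  [10:13] GCT -> CGA
Concatenate: GAAATTCACGCGA (length 13; written aligned with the template, i.e. 3'->5').

Answer: GAAATTCACGCGA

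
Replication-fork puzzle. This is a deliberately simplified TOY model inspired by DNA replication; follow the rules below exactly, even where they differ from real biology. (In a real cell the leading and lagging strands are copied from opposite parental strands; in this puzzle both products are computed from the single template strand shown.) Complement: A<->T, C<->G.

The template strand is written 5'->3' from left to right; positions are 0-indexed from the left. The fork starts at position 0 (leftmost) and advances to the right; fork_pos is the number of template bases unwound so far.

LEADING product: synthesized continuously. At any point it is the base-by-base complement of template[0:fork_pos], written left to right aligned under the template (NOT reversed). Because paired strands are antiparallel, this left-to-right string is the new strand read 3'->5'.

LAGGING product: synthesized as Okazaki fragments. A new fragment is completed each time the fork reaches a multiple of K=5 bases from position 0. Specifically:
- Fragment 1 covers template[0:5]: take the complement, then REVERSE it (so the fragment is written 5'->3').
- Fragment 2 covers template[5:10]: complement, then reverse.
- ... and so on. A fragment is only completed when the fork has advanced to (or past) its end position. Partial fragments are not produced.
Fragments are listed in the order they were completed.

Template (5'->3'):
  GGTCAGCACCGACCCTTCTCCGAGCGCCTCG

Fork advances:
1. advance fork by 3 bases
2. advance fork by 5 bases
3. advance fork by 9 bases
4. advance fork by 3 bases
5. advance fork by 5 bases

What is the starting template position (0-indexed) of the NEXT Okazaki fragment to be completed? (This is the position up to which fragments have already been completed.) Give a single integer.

Step 1: advance 3 -> fork_pos = 0 + 3 = 3. Next multiple of 5 is 5 (not reached); still 0 fragment(s).
Step 2: advance 5 -> fork_pos = 3 + 5 = 8. Reached multiple(s) of 5: 5 -> fragment 1 completed (1 total).
Step 3: advance 9 -> fork_pos = 8 + 9 = 17. Reached multiple(s) of 5: 10, 15 -> fragments 2-3 completed (3 total).
Step 4: advance 3 -> fork_pos = 17 + 3 = 20. Reached multiple(s) of 5: 20 -> fragment 4 completed (4 total).
Step 5: advance 5 -> fork_pos = 20 + 5 = 25. Reached multiple(s) of 5: 25 -> fragment 5 completed (5 total).
5 fragment(s) completed, covering template[0:25] (5 x 5 = 25). The next fragment, fragment 6, covers template[25:30], so it starts at position 25.

Answer: 25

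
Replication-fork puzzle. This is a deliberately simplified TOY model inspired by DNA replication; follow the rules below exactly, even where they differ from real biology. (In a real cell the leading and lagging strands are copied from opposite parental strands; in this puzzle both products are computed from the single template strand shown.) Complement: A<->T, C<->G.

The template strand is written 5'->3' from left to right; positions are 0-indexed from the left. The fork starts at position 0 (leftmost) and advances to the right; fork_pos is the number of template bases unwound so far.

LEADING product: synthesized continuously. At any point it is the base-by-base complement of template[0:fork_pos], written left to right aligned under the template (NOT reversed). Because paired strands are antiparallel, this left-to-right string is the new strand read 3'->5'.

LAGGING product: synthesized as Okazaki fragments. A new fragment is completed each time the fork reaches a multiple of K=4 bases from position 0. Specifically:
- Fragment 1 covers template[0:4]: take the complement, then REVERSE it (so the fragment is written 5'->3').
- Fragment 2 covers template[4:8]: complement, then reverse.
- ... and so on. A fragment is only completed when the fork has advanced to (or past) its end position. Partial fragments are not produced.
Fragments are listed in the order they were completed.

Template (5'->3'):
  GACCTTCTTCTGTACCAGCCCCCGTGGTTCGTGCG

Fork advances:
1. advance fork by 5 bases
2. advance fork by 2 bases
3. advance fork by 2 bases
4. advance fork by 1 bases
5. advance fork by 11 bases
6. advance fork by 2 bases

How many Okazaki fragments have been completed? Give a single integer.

Answer: 5

Derivation:
Step 1: advance 5 -> fork_pos = 0 + 5 = 5. Reached multiple(s) of 4: 4 -> fragment 1 completed (1 total).
Step 2: advance 2 -> fork_pos = 5 + 2 = 7. Next multiple of 4 is 8 (not reached); still 1 fragment(s).
Step 3: advance 2 -> fork_pos = 7 + 2 = 9. Reached multiple(s) of 4: 8 -> fragment 2 completed (2 total).
Step 4: advance 1 -> fork_pos = 9 + 1 = 10. Next multiple of 4 is 12 (not reached); still 2 fragment(s).
Step 5: advance 11 -> fork_pos = 10 + 11 = 21. Reached multiple(s) of 4: 12, 16, 20 -> fragments 3-5 completed (5 total).
Step 6: advance 2 -> fork_pos = 21 + 2 = 23. Next multiple of 4 is 24 (not reached); still 5 fragment(s).
Check: final fork_pos = 23; the multiples of 4 that are <= 23 are 4..20 -> 23 // 4 = 5 completed fragment(s).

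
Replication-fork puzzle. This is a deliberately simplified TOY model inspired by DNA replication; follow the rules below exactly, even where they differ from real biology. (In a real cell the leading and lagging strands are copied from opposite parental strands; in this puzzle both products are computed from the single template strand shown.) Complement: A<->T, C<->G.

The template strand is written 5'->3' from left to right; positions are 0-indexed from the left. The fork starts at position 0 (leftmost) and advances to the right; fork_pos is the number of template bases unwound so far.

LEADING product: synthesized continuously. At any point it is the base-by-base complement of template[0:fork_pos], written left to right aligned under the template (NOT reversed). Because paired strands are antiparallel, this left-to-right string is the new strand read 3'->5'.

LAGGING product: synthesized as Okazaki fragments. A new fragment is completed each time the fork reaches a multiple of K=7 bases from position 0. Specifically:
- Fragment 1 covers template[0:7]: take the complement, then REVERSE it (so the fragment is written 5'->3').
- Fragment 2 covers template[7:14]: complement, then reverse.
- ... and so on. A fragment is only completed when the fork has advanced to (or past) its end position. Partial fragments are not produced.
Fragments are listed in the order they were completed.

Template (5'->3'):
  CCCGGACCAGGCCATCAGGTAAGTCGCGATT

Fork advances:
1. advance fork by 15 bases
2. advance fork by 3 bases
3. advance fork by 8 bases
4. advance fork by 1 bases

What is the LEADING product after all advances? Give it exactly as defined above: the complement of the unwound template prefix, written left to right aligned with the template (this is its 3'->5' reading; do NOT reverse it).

Step 1: advance 15 -> fork_pos = 0 + 15 = 15.
Step 2: advance 3 -> fork_pos = 15 + 3 = 18.
Step 3: advance 8 -> fork_pos = 18 + 8 = 26.
Step 4: advance 1 -> fork_pos = 26 + 1 = 27.
Unwound prefix: template[0:27] = CCCGGACCAGGCCATCAGGTAAGTCGC
Complement it base by base (A<->T, C<->G), keeping left-to-right order:
  [0:5] CCCGG -> GGGCC
  [5:10] ACCAG -> TGGTC
  [10:15] GCCAT -> CGGTA
  [15:20] CAGGT -> GTCCA
  [20:25] AAGTC -> TTCAG
  [25:27] GC -> CG
Concatenate: GGGCCTGGTCCGGTAGTCCATTCAGCG (length 27; written aligned with the template, i.e. 3'->5').

Answer: GGGCCTGGTCCGGTAGTCCATTCAGCG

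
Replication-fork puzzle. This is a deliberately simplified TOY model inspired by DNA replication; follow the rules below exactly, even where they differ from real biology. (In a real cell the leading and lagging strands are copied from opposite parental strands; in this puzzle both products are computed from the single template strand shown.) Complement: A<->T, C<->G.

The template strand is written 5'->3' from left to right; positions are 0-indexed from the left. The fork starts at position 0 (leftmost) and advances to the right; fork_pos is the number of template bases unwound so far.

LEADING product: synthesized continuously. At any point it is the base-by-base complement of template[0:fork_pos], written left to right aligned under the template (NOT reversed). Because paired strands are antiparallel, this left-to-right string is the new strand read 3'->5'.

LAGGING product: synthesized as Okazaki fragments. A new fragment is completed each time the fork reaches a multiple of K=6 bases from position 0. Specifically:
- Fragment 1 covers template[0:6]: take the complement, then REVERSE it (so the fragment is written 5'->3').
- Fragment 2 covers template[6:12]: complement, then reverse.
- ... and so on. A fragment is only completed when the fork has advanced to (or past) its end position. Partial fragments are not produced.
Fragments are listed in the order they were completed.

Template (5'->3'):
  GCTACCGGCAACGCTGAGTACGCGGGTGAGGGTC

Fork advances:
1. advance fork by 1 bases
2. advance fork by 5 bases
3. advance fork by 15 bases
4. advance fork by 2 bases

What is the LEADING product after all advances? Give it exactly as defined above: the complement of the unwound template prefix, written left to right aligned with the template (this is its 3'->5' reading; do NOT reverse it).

Answer: CGATGGCCGTTGCGACTCATGCG

Derivation:
Step 1: advance 1 -> fork_pos = 0 + 1 = 1.
Step 2: advance 5 -> fork_pos = 1 + 5 = 6.
Step 3: advance 15 -> fork_pos = 6 + 15 = 21.
Step 4: advance 2 -> fork_pos = 21 + 2 = 23.
Unwound prefix: template[0:23] = GCTACCGGCAACGCTGAGTACGC
Complement it base by base (A<->T, C<->G), keeping left-to-right order:
  [0:5] GCTAC -> CGATG
  [5:10] CGGCA -> GCCGT
  [10:15] ACGCT -> TGCGA
  [15:20] GAGTA -> CTCAT
  [20:23] CGC -> GCG
Concatenate: CGATGGCCGTTGCGACTCATGCG (length 23; written aligned with the template, i.e. 3'->5').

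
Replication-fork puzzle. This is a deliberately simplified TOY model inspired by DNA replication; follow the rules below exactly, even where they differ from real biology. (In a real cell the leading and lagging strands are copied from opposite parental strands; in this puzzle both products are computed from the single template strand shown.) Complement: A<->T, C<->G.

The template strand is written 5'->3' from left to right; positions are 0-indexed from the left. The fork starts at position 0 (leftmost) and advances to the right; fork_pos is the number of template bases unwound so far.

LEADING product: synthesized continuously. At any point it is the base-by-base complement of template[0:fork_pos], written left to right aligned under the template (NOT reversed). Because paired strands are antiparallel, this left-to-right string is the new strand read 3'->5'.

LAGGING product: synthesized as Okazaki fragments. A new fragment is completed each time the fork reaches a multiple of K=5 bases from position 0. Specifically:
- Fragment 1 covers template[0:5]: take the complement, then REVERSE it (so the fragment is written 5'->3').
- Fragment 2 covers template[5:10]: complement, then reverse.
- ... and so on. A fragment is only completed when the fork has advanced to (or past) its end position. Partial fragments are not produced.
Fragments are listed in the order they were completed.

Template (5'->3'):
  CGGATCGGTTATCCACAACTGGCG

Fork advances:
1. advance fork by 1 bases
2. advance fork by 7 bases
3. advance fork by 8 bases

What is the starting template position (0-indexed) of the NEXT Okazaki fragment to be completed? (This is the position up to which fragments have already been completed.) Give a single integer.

Answer: 15

Derivation:
Step 1: advance 1 -> fork_pos = 0 + 1 = 1. Next multiple of 5 is 5 (not reached); still 0 fragment(s).
Step 2: advance 7 -> fork_pos = 1 + 7 = 8. Reached multiple(s) of 5: 5 -> fragment 1 completed (1 total).
Step 3: advance 8 -> fork_pos = 8 + 8 = 16. Reached multiple(s) of 5: 10, 15 -> fragments 2-3 completed (3 total).
3 fragment(s) completed, covering template[0:15] (3 x 5 = 15). The next fragment, fragment 4, covers template[15:20], so it starts at position 15.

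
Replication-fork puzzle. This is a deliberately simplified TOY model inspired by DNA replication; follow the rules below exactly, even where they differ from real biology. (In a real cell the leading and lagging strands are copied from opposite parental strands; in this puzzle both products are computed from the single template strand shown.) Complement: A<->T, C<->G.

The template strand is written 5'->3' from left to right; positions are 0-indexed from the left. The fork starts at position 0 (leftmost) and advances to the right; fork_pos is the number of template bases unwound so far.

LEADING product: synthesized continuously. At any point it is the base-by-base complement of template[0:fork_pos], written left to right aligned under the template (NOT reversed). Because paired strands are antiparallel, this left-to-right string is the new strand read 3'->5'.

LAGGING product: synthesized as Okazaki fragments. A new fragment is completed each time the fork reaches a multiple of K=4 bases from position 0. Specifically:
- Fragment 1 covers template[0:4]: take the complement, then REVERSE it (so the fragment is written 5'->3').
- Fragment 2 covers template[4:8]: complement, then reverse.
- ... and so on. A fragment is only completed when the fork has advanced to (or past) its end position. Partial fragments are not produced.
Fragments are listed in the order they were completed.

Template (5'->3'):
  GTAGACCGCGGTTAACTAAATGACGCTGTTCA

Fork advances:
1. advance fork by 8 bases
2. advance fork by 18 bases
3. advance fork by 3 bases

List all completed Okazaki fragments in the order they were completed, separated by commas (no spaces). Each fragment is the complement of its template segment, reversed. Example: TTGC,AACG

Answer: CTAC,CGGT,ACCG,GTTA,TTTA,GTCA,CAGC

Derivation:
Step 1: advance 8 -> fork_pos = 0 + 8 = 8. Reached multiple(s) of 4: 4, 8 -> fragments 1-2 completed (2 total).
Step 2: advance 18 -> fork_pos = 8 + 18 = 26. Reached multiple(s) of 4: 12, 16, 20, 24 -> fragments 3-6 completed (6 total).
Step 3: advance 3 -> fork_pos = 26 + 3 = 29. Reached multiple(s) of 4: 28 -> fragment 7 completed (7 total).
Final fork_pos = 29, so 7 fragment(s) are complete. Build each: template segment -> complement -> reverse.
Fragment 1: template[0:4] = GTAG -> complement CATC -> reversed CTAC
Fragment 2: template[4:8] = ACCG -> complement TGGC -> reversed CGGT
Fragment 3: template[8:12] = CGGT -> complement GCCA -> reversed ACCG
Fragment 4: template[12:16] = TAAC -> complement ATTG -> reversed GTTA
Fragment 5: template[16:20] = TAAA -> complement ATTT -> reversed TTTA
Fragment 6: template[20:24] = TGAC -> complement ACTG -> reversed GTCA
Fragment 7: template[24:28] = GCTG -> complement CGAC -> reversed CAGC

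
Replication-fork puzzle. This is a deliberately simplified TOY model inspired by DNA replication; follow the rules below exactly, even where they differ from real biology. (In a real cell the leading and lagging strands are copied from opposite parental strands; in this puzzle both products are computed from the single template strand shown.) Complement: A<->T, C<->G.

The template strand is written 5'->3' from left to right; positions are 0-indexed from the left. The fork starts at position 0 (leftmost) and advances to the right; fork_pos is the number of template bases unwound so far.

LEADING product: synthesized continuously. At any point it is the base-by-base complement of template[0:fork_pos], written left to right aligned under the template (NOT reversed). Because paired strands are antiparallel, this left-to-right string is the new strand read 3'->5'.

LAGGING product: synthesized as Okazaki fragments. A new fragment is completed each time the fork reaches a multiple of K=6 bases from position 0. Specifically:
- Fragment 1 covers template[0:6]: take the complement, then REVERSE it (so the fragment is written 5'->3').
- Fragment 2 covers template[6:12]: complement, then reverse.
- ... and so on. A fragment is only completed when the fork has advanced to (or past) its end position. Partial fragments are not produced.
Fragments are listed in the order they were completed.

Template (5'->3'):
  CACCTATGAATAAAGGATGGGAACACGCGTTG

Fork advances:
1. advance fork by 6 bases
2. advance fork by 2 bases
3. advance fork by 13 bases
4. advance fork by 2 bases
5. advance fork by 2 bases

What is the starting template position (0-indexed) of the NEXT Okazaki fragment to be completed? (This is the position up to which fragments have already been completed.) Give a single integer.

Step 1: advance 6 -> fork_pos = 0 + 6 = 6. Reached multiple(s) of 6: 6 -> fragment 1 completed (1 total).
Step 2: advance 2 -> fork_pos = 6 + 2 = 8. Next multiple of 6 is 12 (not reached); still 1 fragment(s).
Step 3: advance 13 -> fork_pos = 8 + 13 = 21. Reached multiple(s) of 6: 12, 18 -> fragments 2-3 completed (3 total).
Step 4: advance 2 -> fork_pos = 21 + 2 = 23. Next multiple of 6 is 24 (not reached); still 3 fragment(s).
Step 5: advance 2 -> fork_pos = 23 + 2 = 25. Reached multiple(s) of 6: 24 -> fragment 4 completed (4 total).
4 fragment(s) completed, covering template[0:24] (4 x 6 = 24). The next fragment, fragment 5, covers template[24:30], so it starts at position 24.

Answer: 24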